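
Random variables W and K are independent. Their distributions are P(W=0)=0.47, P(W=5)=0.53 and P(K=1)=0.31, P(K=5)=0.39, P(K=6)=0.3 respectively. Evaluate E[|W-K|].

2.7244

E[|W-K|] = Σ_w Σ_k |w-k| · P(W=w)P(K=k)
 = 1·0.1457 + 5·0.1833 + 6·0.141 + 4·0.1643 + 0·0.2067 + 1·0.159
 = 0.1457 + 0.9165 + 0.846 + 0.6572 + 0 + 0.159
 = 2.7244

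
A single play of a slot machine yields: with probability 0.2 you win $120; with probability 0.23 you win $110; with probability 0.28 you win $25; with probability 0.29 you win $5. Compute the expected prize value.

57.75

E[payout] = 120·0.2 + 110·0.23 + 25·0.28 + 5·0.29
 = 24 + 25.3 + 7 + 1.45
 = 57.75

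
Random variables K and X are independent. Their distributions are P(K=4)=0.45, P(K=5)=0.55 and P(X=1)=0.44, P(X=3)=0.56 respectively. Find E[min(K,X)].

E[min(K,X)] = Σ_k Σ_x min(k,x) · P(K=k)P(X=x)
 = 1·0.198 + 3·0.252 + 1·0.242 + 3·0.308
 = 0.198 + 0.756 + 0.242 + 0.924
 = 2.12

2.12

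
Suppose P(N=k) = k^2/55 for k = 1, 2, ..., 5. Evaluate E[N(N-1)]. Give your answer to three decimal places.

E[N(N-1)] = Σ n(n-1)·P(N=n)
 = 0·1/55 + 2·4/55 + 6·9/55 + 12·16/55 + 20·5/11
 = 0 + 8/55 + 54/55 + 192/55 + 100/11
 = 754/55

13.709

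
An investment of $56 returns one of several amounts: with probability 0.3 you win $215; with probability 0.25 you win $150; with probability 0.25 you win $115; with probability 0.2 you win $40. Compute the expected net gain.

82.75

E[payout] = 215·0.3 + 150·0.25 + 115·0.25 + 40·0.2
 = 64.5 + 37.5 + 28.75 + 8
 = 138.75
Net = 138.75 - 56 = 82.75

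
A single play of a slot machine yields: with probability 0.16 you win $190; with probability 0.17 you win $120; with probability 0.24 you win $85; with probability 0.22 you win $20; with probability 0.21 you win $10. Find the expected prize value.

77.7

E[payout] = 190·0.16 + 120·0.17 + 85·0.24 + 20·0.22 + 10·0.21
 = 30.4 + 20.4 + 20.4 + 4.4 + 2.1
 = 77.7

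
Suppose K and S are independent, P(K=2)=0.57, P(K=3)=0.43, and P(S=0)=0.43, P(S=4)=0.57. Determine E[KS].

E[KS] = Σ_k Σ_s ks · P(K=k)P(S=s)
 = 0·0.2451 + 8·0.3249 + 0·0.1849 + 12·0.2451
 = 0 + 2.5992 + 0 + 2.9412
 = 5.5404

5.5404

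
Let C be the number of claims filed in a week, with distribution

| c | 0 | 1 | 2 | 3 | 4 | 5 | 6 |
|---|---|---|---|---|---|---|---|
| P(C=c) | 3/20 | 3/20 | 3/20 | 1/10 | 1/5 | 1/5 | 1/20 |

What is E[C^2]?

E[C^2] = Σ c^2·P(C=c)
 = 0·3/20 + 1·3/20 + 4·3/20 + 9·1/10 + 16·1/5 + 25·1/5 + 36·1/20
 = 0 + 3/20 + 3/5 + 9/10 + 16/5 + 5 + 9/5
 = 233/20

11.65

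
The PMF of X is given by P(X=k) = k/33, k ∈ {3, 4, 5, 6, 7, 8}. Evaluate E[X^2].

E[X^2] = Σ x^2·P(X=x)
 = 9·1/11 + 16·4/33 + 25·5/33 + 36·2/11 + 49·7/33 + 64·8/33
 = 9/11 + 64/33 + 125/33 + 72/11 + 343/33 + 512/33
 = 39

39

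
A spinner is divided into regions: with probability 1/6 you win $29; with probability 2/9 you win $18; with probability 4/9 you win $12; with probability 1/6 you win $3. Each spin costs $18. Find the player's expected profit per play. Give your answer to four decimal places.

-3.3333

E[payout] = 29·1/6 + 18·2/9 + 12·4/9 + 3·1/6
 = 29/6 + 4 + 16/3 + 1/2
 = 44/3
Net = 44/3 - 18 = -10/3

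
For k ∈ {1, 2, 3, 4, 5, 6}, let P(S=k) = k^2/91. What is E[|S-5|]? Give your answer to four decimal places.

0.9451

E[|S-5|] = Σ |s-5|·P(S=s)
 = 4·1/91 + 3·4/91 + 2·9/91 + 1·16/91 + 0·25/91 + 1·36/91
 = 4/91 + 12/91 + 18/91 + 16/91 + 0 + 36/91
 = 86/91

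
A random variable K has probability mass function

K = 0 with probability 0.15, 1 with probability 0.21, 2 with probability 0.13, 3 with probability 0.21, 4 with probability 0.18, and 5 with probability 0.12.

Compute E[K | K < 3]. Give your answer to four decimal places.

P(K < 3) = 0.15 + 0.21 + 0.13 = 0.49.
E[K | K < 3] = [0·0.15 + 1·0.21 + 2·0.13] / 0.49
 = 0.47 / 0.49
 = 47/49

0.9592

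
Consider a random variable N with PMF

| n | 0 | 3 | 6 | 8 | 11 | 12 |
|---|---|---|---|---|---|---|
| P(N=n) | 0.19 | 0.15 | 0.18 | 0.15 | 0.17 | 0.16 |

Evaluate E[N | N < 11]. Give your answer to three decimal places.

P(N < 11) = 0.19 + 0.15 + 0.18 + 0.15 = 0.67.
E[N | N < 11] = [0·0.19 + 3·0.15 + 6·0.18 + 8·0.15] / 0.67
 = 2.73 / 0.67
 = 273/67

4.075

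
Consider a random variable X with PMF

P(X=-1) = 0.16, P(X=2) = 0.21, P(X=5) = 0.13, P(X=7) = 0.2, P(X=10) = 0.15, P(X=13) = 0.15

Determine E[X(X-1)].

E[X(X-1)] = Σ x(x-1)·P(X=x)
 = 2·0.16 + 2·0.21 + 20·0.13 + 42·0.2 + 90·0.15 + 156·0.15
 = 0.32 + 0.42 + 2.6 + 8.4 + 13.5 + 23.4
 = 48.64

48.64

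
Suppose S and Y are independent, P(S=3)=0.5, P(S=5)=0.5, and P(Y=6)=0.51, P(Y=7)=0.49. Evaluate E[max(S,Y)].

E[max(S,Y)] = Σ_s Σ_y max(s,y) · P(S=s)P(Y=y)
 = 6·0.255 + 7·0.245 + 6·0.255 + 7·0.245
 = 1.53 + 1.715 + 1.53 + 1.715
 = 6.49

6.49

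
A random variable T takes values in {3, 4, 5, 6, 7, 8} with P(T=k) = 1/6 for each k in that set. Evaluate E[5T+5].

32.5

E[5T+5] = Σ (5t+5)·P(T=t)
 = 20·1/6 + 25·1/6 + 30·1/6 + 35·1/6 + 40·1/6 + 45·1/6
 = 10/3 + 25/6 + 5 + 35/6 + 20/3 + 15/2
 = 65/2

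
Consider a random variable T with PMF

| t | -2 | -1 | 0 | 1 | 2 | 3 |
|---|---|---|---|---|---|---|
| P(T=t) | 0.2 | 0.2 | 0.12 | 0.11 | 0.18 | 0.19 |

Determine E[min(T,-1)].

E[min(T,-1)] = Σ min(t,-1)·P(T=t)
 = (-2)·0.2 + (-1)·0.2 + (-1)·0.12 + (-1)·0.11 + (-1)·0.18 + (-1)·0.19
 = (-0.4) + (-0.2) + (-0.12) + (-0.11) + (-0.18) + (-0.19)
 = -1.2

-1.2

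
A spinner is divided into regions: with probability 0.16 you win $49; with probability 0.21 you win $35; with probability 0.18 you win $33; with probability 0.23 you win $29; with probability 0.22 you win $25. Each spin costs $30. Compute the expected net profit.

E[payout] = 49·0.16 + 35·0.21 + 33·0.18 + 29·0.23 + 25·0.22
 = 7.84 + 7.35 + 5.94 + 6.67 + 5.5
 = 33.3
Net = 33.3 - 30 = 3.3

3.3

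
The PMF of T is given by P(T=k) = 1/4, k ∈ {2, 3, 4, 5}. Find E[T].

3.5

E[T] = Σ t·P(T=t)
 = 2·1/4 + 3·1/4 + 4·1/4 + 5·1/4
 = 1/2 + 3/4 + 1 + 5/4
 = 7/2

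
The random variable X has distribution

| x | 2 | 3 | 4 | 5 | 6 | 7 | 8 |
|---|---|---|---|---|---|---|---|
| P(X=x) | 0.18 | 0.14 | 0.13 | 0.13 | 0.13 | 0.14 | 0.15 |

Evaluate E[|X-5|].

1.81

E[|X-5|] = Σ |x-5|·P(X=x)
 = 3·0.18 + 2·0.14 + 1·0.13 + 0·0.13 + 1·0.13 + 2·0.14 + 3·0.15
 = 0.54 + 0.28 + 0.13 + 0 + 0.13 + 0.28 + 0.45
 = 1.81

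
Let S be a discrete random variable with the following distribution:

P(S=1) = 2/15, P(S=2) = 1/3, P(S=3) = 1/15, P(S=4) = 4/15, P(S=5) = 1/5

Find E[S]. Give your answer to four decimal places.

3.0667

E[S] = Σ s·P(S=s)
 = 1·2/15 + 2·1/3 + 3·1/15 + 4·4/15 + 5·1/5
 = 2/15 + 2/3 + 1/5 + 16/15 + 1
 = 46/15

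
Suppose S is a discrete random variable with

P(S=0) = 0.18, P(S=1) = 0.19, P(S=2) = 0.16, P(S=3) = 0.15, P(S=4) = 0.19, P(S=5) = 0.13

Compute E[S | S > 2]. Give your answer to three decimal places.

3.957

P(S > 2) = 0.15 + 0.19 + 0.13 = 0.47.
E[S | S > 2] = [3·0.15 + 4·0.19 + 5·0.13] / 0.47
 = 1.86 / 0.47
 = 186/47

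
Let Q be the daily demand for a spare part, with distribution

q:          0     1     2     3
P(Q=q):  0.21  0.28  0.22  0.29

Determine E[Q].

1.59

E[Q] = Σ q·P(Q=q)
 = 0·0.21 + 1·0.28 + 2·0.22 + 3·0.29
 = 0 + 0.28 + 0.44 + 0.87
 = 1.59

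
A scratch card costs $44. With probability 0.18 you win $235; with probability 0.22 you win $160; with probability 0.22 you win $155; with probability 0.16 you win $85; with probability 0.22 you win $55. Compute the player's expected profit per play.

E[payout] = 235·0.18 + 160·0.22 + 155·0.22 + 85·0.16 + 55·0.22
 = 42.3 + 35.2 + 34.1 + 13.6 + 12.1
 = 137.3
Net = 137.3 - 44 = 93.3

93.3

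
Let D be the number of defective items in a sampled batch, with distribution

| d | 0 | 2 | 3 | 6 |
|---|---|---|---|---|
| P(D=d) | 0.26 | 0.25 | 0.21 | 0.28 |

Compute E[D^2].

12.97

E[D^2] = Σ d^2·P(D=d)
 = 0·0.26 + 4·0.25 + 9·0.21 + 36·0.28
 = 0 + 1 + 1.89 + 10.08
 = 12.97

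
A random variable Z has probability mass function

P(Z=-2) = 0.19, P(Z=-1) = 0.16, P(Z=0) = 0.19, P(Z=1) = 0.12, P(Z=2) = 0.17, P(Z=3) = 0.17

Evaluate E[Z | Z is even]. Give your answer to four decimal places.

P(Z is even) = 0.19 + 0.19 + 0.17 = 0.55.
E[Z | Z is even] = [(-2)·0.19 + 0·0.19 + 2·0.17] / 0.55
 = -0.04 / 0.55
 = -4/55

-0.0727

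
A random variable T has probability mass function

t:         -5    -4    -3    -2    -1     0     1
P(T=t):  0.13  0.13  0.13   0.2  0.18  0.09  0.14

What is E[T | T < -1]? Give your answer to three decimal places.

P(T < -1) = 0.13 + 0.13 + 0.13 + 0.2 = 0.59.
E[T | T < -1] = [(-5)·0.13 + (-4)·0.13 + (-3)·0.13 + (-2)·0.2] / 0.59
 = -1.96 / 0.59
 = -196/59

-3.322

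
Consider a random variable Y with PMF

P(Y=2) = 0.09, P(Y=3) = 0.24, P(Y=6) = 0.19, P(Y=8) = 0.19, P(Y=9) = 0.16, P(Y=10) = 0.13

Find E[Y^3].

392.16

E[Y^3] = Σ y^3·P(Y=y)
 = 8·0.09 + 27·0.24 + 216·0.19 + 512·0.19 + 729·0.16 + 1000·0.13
 = 0.72 + 6.48 + 41.04 + 97.28 + 116.64 + 130
 = 392.16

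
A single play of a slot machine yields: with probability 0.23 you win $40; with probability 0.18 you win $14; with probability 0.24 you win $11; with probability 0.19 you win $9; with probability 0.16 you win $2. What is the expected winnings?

16.39

E[payout] = 40·0.23 + 14·0.18 + 11·0.24 + 9·0.19 + 2·0.16
 = 9.2 + 2.52 + 2.64 + 1.71 + 0.32
 = 16.39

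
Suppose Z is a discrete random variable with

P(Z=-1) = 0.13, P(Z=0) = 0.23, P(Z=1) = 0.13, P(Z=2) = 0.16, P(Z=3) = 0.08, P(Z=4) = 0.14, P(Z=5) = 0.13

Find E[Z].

E[Z] = Σ z·P(Z=z)
 = (-1)·0.13 + 0·0.23 + 1·0.13 + 2·0.16 + 3·0.08 + 4·0.14 + 5·0.13
 = (-0.13) + 0 + 0.13 + 0.32 + 0.24 + 0.56 + 0.65
 = 1.77

1.77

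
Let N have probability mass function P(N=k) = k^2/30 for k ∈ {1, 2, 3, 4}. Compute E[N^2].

E[N^2] = Σ n^2·P(N=n)
 = 1·1/30 + 4·2/15 + 9·3/10 + 16·8/15
 = 1/30 + 8/15 + 27/10 + 128/15
 = 59/5

11.8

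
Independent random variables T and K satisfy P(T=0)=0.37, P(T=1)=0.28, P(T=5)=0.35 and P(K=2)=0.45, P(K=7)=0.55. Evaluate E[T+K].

E[T+K] = Σ_t Σ_k (t+k) · P(T=t)P(K=k)
 = 2·0.1665 + 7·0.2035 + 3·0.126 + 8·0.154 + 7·0.1575 + 12·0.1925
 = 0.333 + 1.4245 + 0.378 + 1.232 + 1.1025 + 2.31
 = 6.78

6.78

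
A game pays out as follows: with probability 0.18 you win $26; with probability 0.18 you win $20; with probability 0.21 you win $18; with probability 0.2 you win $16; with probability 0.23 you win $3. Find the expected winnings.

E[payout] = 26·0.18 + 20·0.18 + 18·0.21 + 16·0.2 + 3·0.23
 = 4.68 + 3.6 + 3.78 + 3.2 + 0.69
 = 15.95

15.95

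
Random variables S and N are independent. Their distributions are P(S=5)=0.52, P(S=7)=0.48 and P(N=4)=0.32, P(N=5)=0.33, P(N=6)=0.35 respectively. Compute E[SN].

E[SN] = Σ_s Σ_n sn · P(S=s)P(N=n)
 = 20·0.1664 + 25·0.1716 + 30·0.182 + 28·0.1536 + 35·0.1584 + 42·0.168
 = 3.328 + 4.29 + 5.46 + 4.3008 + 5.544 + 7.056
 = 29.9788

29.9788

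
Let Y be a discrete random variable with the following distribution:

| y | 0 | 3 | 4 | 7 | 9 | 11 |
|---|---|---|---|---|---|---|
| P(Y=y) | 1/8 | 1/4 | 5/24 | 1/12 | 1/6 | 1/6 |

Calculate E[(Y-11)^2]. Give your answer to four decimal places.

E[(Y-11)^2] = Σ (y-11)^2·P(Y=y)
 = 121·1/8 + 64·1/4 + 49·5/24 + 16·1/12 + 4·1/6 + 0·1/6
 = 121/8 + 16 + 245/24 + 4/3 + 2/3 + 0
 = 130/3

43.3333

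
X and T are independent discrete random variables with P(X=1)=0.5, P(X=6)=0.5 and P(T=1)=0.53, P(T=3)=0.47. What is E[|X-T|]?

2.5

E[|X-T|] = Σ_x Σ_t |x-t| · P(X=x)P(T=t)
 = 0·0.265 + 2·0.235 + 5·0.265 + 3·0.235
 = 0 + 0.47 + 1.325 + 0.705
 = 2.5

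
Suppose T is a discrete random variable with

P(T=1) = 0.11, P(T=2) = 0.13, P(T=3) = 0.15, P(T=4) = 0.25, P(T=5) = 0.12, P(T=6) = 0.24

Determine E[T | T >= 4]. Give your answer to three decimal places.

P(T >= 4) = 0.25 + 0.12 + 0.24 = 0.61.
E[T | T >= 4] = [4·0.25 + 5·0.12 + 6·0.24] / 0.61
 = 3.04 / 0.61
 = 304/61

4.984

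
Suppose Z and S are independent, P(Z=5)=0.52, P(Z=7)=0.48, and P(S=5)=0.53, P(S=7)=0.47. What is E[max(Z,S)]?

E[max(Z,S)] = Σ_z Σ_s max(z,s) · P(Z=z)P(S=s)
 = 5·0.2756 + 7·0.2444 + 7·0.2544 + 7·0.2256
 = 1.378 + 1.7108 + 1.7808 + 1.5792
 = 6.4488

6.4488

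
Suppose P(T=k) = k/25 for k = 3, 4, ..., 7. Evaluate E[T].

5.4

E[T] = Σ t·P(T=t)
 = 3·3/25 + 4·4/25 + 5·1/5 + 6·6/25 + 7·7/25
 = 9/25 + 16/25 + 1 + 36/25 + 49/25
 = 27/5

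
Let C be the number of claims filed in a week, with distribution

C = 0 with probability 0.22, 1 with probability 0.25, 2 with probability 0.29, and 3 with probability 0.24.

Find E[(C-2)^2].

E[(C-2)^2] = Σ (c-2)^2·P(C=c)
 = 4·0.22 + 1·0.25 + 0·0.29 + 1·0.24
 = 0.88 + 0.25 + 0 + 0.24
 = 1.37

1.37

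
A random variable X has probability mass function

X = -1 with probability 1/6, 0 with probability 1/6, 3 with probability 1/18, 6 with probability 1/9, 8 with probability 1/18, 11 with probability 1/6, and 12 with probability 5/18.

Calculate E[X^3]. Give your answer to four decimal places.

755.6111

E[X^3] = Σ x^3·P(X=x)
 = (-1)·1/6 + 0·1/6 + 27·1/18 + 216·1/9 + 512·1/18 + 1331·1/6 + 1728·5/18
 = (-1/6) + 0 + 3/2 + 24 + 256/9 + 1331/6 + 480
 = 13601/18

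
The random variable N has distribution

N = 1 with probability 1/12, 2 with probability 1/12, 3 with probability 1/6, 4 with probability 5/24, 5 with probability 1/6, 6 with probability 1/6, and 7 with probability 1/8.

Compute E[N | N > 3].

P(N > 3) = 5/24 + 1/6 + 1/6 + 1/8 = 2/3.
E[N | N > 3] = [4·5/24 + 5·1/6 + 6·1/6 + 7·1/8] / (2/3)
 = 85/24 / (2/3)
 = 85/16

5.3125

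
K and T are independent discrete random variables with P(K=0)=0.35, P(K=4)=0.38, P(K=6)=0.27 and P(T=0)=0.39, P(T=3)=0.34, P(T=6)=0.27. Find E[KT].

8.2896

E[KT] = Σ_k Σ_t kt · P(K=k)P(T=t)
 = 0·0.1365 + 0·0.119 + 0·0.0945 + 0·0.1482 + 12·0.1292 + 24·0.1026 + 0·0.1053 + 18·0.0918 + 36·0.0729
 = 0 + 0 + 0 + 0 + 1.5504 + 2.4624 + 0 + 1.6524 + 2.6244
 = 8.2896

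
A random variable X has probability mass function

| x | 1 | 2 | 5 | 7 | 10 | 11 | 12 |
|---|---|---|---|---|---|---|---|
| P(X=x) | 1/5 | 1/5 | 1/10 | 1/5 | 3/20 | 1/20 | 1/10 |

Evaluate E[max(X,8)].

8.85

E[max(X,8)] = Σ max(x,8)·P(X=x)
 = 8·1/5 + 8·1/5 + 8·1/10 + 8·1/5 + 10·3/20 + 11·1/20 + 12·1/10
 = 8/5 + 8/5 + 4/5 + 8/5 + 3/2 + 11/20 + 6/5
 = 177/20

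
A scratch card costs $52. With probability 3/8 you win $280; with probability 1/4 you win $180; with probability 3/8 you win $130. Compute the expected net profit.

E[payout] = 280·3/8 + 180·1/4 + 130·3/8
 = 105 + 45 + 195/4
 = 795/4
Net = 795/4 - 52 = 587/4

146.75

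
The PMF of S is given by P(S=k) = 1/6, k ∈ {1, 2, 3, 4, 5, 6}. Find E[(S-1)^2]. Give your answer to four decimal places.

9.1667

E[(S-1)^2] = Σ (s-1)^2·P(S=s)
 = 0·1/6 + 1·1/6 + 4·1/6 + 9·1/6 + 16·1/6 + 25·1/6
 = 0 + 1/6 + 2/3 + 3/2 + 8/3 + 25/6
 = 55/6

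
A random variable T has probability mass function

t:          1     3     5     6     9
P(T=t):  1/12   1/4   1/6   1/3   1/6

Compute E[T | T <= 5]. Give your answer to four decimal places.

P(T <= 5) = 1/12 + 1/4 + 1/6 = 1/2.
E[T | T <= 5] = [1·1/12 + 3·1/4 + 5·1/6] / (1/2)
 = 5/3 / (1/2)
 = 10/3

3.3333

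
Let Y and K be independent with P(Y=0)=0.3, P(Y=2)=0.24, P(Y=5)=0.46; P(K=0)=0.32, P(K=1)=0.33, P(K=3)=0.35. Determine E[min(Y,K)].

0.882

E[min(Y,K)] = Σ_y Σ_k min(y,k) · P(Y=y)P(K=k)
 = 0·0.096 + 0·0.099 + 0·0.105 + 0·0.0768 + 1·0.0792 + 2·0.084 + 0·0.1472 + 1·0.1518 + 3·0.161
 = 0 + 0 + 0 + 0 + 0.0792 + 0.168 + 0 + 0.1518 + 0.483
 = 0.882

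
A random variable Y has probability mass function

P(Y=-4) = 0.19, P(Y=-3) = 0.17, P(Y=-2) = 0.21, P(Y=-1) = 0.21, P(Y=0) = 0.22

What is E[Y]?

-1.9

E[Y] = Σ y·P(Y=y)
 = (-4)·0.19 + (-3)·0.17 + (-2)·0.21 + (-1)·0.21 + 0·0.22
 = (-0.76) + (-0.51) + (-0.42) + (-0.21) + 0
 = -1.9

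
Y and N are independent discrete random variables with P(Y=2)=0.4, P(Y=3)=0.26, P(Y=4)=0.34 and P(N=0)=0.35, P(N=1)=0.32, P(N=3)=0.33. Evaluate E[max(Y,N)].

3.072

E[max(Y,N)] = Σ_y Σ_n max(y,n) · P(Y=y)P(N=n)
 = 2·0.14 + 2·0.128 + 3·0.132 + 3·0.091 + 3·0.0832 + 3·0.0858 + 4·0.119 + 4·0.1088 + 4·0.1122
 = 0.28 + 0.256 + 0.396 + 0.273 + 0.2496 + 0.2574 + 0.476 + 0.4352 + 0.4488
 = 3.072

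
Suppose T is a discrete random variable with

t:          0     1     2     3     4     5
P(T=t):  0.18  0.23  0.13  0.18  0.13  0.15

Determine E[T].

E[T] = Σ t·P(T=t)
 = 0·0.18 + 1·0.23 + 2·0.13 + 3·0.18 + 4·0.13 + 5·0.15
 = 0 + 0.23 + 0.26 + 0.54 + 0.52 + 0.75
 = 2.3

2.3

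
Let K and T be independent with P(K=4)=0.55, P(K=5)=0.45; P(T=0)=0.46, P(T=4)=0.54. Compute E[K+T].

E[K+T] = Σ_k Σ_t (k+t) · P(K=k)P(T=t)
 = 4·0.253 + 8·0.297 + 5·0.207 + 9·0.243
 = 1.012 + 2.376 + 1.035 + 2.187
 = 6.61

6.61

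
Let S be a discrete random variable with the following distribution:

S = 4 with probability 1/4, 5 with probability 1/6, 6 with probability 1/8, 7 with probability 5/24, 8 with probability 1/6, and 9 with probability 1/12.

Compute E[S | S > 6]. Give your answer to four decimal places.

P(S > 6) = 5/24 + 1/6 + 1/12 = 11/24.
E[S | S > 6] = [7·5/24 + 8·1/6 + 9·1/12] / (11/24)
 = 85/24 / (11/24)
 = 85/11

7.7273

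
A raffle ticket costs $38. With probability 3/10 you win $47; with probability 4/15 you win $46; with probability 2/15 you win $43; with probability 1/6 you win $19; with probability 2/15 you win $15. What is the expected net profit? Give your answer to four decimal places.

-0.7333

E[payout] = 47·3/10 + 46·4/15 + 43·2/15 + 19·1/6 + 15·2/15
 = 141/10 + 184/15 + 86/15 + 19/6 + 2
 = 559/15
Net = 559/15 - 38 = -11/15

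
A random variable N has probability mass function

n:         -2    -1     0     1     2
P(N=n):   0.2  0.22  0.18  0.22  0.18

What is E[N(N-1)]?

E[N(N-1)] = Σ n(n-1)·P(N=n)
 = 6·0.2 + 2·0.22 + 0·0.18 + 0·0.22 + 2·0.18
 = 1.2 + 0.44 + 0 + 0 + 0.36
 = 2

2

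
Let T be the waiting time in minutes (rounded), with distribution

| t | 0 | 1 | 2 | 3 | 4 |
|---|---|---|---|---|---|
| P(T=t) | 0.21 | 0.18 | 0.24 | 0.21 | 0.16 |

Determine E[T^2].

E[T^2] = Σ t^2·P(T=t)
 = 0·0.21 + 1·0.18 + 4·0.24 + 9·0.21 + 16·0.16
 = 0 + 0.18 + 0.96 + 1.89 + 2.56
 = 5.59

5.59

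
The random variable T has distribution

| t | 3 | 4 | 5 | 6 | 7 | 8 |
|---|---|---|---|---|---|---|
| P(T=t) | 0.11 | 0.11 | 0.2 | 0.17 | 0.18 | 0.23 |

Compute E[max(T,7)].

E[max(T,7)] = Σ max(t,7)·P(T=t)
 = 7·0.11 + 7·0.11 + 7·0.2 + 7·0.17 + 7·0.18 + 8·0.23
 = 0.77 + 0.77 + 1.4 + 1.19 + 1.26 + 1.84
 = 7.23

7.23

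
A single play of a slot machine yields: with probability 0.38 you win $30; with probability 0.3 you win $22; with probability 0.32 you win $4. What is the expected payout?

E[payout] = 30·0.38 + 22·0.3 + 4·0.32
 = 11.4 + 6.6 + 1.28
 = 19.28

19.28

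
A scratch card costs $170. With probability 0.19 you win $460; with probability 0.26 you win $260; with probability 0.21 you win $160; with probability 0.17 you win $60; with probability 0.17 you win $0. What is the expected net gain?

28.8

E[payout] = 460·0.19 + 260·0.26 + 160·0.21 + 60·0.17 + 0·0.17
 = 87.4 + 67.6 + 33.6 + 10.2 + 0
 = 198.8
Net = 198.8 - 170 = 28.8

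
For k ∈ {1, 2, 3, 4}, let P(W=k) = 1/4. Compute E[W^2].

E[W^2] = Σ w^2·P(W=w)
 = 1·1/4 + 4·1/4 + 9·1/4 + 16·1/4
 = 1/4 + 1 + 9/4 + 4
 = 15/2

7.5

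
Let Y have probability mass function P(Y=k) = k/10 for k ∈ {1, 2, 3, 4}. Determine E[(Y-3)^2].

E[(Y-3)^2] = Σ (y-3)^2·P(Y=y)
 = 4·1/10 + 1·1/5 + 0·3/10 + 1·2/5
 = 2/5 + 1/5 + 0 + 2/5
 = 1

1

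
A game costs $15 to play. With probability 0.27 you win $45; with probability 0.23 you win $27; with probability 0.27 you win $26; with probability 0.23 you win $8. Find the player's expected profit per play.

12.22

E[payout] = 45·0.27 + 27·0.23 + 26·0.27 + 8·0.23
 = 12.15 + 6.21 + 7.02 + 1.84
 = 27.22
Net = 27.22 - 15 = 12.22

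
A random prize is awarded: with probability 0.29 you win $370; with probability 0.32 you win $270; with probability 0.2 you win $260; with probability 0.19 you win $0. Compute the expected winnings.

245.7

E[payout] = 370·0.29 + 270·0.32 + 260·0.2 + 0·0.19
 = 107.3 + 86.4 + 52 + 0
 = 245.7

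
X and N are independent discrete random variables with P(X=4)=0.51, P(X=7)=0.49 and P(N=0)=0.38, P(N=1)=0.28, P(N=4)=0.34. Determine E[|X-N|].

E[|X-N|] = Σ_x Σ_n |x-n| · P(X=x)P(N=n)
 = 4·0.1938 + 3·0.1428 + 0·0.1734 + 7·0.1862 + 6·0.1372 + 3·0.1666
 = 0.7752 + 0.4284 + 0 + 1.3034 + 0.8232 + 0.4998
 = 3.83

3.83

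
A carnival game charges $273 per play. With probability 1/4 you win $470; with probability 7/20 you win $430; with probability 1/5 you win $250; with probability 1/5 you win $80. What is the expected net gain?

61

E[payout] = 470·1/4 + 430·7/20 + 250·1/5 + 80·1/5
 = 235/2 + 301/2 + 50 + 16
 = 334
Net = 334 - 273 = 61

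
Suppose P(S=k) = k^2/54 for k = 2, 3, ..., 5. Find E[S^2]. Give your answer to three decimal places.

E[S^2] = Σ s^2·P(S=s)
 = 4·2/27 + 9·1/6 + 16·8/27 + 25·25/54
 = 8/27 + 3/2 + 128/27 + 625/54
 = 163/9

18.111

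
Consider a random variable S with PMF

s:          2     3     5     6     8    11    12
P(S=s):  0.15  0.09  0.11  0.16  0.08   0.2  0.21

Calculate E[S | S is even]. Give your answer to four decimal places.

P(S is even) = 0.15 + 0.16 + 0.08 + 0.21 = 0.6.
E[S | S is even] = [2·0.15 + 6·0.16 + 8·0.08 + 12·0.21] / 0.6
 = 4.42 / 0.6
 = 221/30

7.3667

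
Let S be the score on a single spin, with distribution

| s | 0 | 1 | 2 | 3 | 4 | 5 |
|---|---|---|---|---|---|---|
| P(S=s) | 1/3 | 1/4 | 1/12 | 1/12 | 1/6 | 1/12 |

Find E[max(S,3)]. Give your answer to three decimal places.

3.333

E[max(S,3)] = Σ max(s,3)·P(S=s)
 = 3·1/3 + 3·1/4 + 3·1/12 + 3·1/12 + 4·1/6 + 5·1/12
 = 1 + 3/4 + 1/4 + 1/4 + 2/3 + 5/12
 = 10/3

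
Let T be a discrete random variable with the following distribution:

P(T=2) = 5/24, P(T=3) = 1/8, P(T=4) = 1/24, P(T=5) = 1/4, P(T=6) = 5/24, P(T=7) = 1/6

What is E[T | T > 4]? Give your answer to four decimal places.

5.8667

P(T > 4) = 1/4 + 5/24 + 1/6 = 5/8.
E[T | T > 4] = [5·1/4 + 6·5/24 + 7·1/6] / (5/8)
 = 11/3 / (5/8)
 = 88/15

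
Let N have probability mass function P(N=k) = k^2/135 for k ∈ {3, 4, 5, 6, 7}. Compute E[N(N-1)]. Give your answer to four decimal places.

28.7704

E[N(N-1)] = Σ n(n-1)·P(N=n)
 = 6·1/15 + 12·16/135 + 20·5/27 + 30·4/15 + 42·49/135
 = 2/5 + 64/45 + 100/27 + 8 + 686/45
 = 3884/135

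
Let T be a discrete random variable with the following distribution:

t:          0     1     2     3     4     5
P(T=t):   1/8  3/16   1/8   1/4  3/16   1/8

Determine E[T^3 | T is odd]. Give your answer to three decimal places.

40.111

P(T is odd) = 3/16 + 1/4 + 1/8 = 9/16.
E[T^3 | T is odd] = [1·3/16 + 27·1/4 + 125·1/8] / (9/16)
 = 361/16 / (9/16)
 = 361/9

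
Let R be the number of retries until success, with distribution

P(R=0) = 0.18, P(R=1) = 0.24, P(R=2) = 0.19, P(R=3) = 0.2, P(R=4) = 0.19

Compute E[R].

E[R] = Σ r·P(R=r)
 = 0·0.18 + 1·0.24 + 2·0.19 + 3·0.2 + 4·0.19
 = 0 + 0.24 + 0.38 + 0.6 + 0.76
 = 1.98

1.98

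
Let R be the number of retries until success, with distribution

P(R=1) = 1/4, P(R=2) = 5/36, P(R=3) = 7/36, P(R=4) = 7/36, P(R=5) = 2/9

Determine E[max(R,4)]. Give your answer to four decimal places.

E[max(R,4)] = Σ max(r,4)·P(R=r)
 = 4·1/4 + 4·5/36 + 4·7/36 + 4·7/36 + 5·2/9
 = 1 + 5/9 + 7/9 + 7/9 + 10/9
 = 38/9

4.2222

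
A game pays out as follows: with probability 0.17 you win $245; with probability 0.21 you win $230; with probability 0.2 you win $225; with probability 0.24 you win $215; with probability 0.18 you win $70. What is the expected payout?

E[payout] = 245·0.17 + 230·0.21 + 225·0.2 + 215·0.24 + 70·0.18
 = 41.65 + 48.3 + 45 + 51.6 + 12.6
 = 199.15

199.15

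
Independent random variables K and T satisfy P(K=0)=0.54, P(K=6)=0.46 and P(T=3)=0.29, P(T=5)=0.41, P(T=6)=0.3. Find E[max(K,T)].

5.3088

E[max(K,T)] = Σ_k Σ_t max(k,t) · P(K=k)P(T=t)
 = 3·0.1566 + 5·0.2214 + 6·0.162 + 6·0.1334 + 6·0.1886 + 6·0.138
 = 0.4698 + 1.107 + 0.972 + 0.8004 + 1.1316 + 0.828
 = 5.3088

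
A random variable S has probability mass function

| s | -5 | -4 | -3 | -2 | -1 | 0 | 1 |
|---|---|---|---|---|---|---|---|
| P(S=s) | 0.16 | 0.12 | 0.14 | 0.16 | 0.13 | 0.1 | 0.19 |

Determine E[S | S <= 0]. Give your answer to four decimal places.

P(S <= 0) = 0.16 + 0.12 + 0.14 + 0.16 + 0.13 + 0.1 = 0.81.
E[S | S <= 0] = [(-5)·0.16 + (-4)·0.12 + (-3)·0.14 + (-2)·0.16 + (-1)·0.13 + 0·0.1] / 0.81
 = -2.15 / 0.81
 = -215/81

-2.6543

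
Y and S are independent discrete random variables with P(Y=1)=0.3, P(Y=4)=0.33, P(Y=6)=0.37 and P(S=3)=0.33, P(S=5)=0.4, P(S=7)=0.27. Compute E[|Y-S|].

2.2864

E[|Y-S|] = Σ_y Σ_s |y-s| · P(Y=y)P(S=s)
 = 2·0.099 + 4·0.12 + 6·0.081 + 1·0.1089 + 1·0.132 + 3·0.0891 + 3·0.1221 + 1·0.148 + 1·0.0999
 = 0.198 + 0.48 + 0.486 + 0.1089 + 0.132 + 0.2673 + 0.3663 + 0.148 + 0.0999
 = 2.2864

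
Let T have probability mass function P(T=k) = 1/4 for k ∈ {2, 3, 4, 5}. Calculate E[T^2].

E[T^2] = Σ t^2·P(T=t)
 = 4·1/4 + 9·1/4 + 16·1/4 + 25·1/4
 = 1 + 9/4 + 4 + 25/4
 = 27/2

13.5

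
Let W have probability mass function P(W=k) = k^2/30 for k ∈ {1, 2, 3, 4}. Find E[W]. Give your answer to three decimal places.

3.333

E[W] = Σ w·P(W=w)
 = 1·1/30 + 2·2/15 + 3·3/10 + 4·8/15
 = 1/30 + 4/15 + 9/10 + 32/15
 = 10/3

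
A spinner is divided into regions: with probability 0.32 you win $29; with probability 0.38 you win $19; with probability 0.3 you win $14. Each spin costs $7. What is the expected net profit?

E[payout] = 29·0.32 + 19·0.38 + 14·0.3
 = 9.28 + 7.22 + 4.2
 = 20.7
Net = 20.7 - 7 = 13.7

13.7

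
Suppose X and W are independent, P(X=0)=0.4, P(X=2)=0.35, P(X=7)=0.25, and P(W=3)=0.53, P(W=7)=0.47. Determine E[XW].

11.956

E[XW] = Σ_x Σ_w xw · P(X=x)P(W=w)
 = 0·0.212 + 0·0.188 + 6·0.1855 + 14·0.1645 + 21·0.1325 + 49·0.1175
 = 0 + 0 + 1.113 + 2.303 + 2.7825 + 5.7575
 = 11.956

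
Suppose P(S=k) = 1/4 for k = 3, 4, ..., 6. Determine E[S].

E[S] = Σ s·P(S=s)
 = 3·1/4 + 4·1/4 + 5·1/4 + 6·1/4
 = 3/4 + 1 + 5/4 + 3/2
 = 9/2

4.5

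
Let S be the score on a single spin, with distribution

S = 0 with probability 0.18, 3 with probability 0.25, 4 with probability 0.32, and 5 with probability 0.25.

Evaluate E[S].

3.28

E[S] = Σ s·P(S=s)
 = 0·0.18 + 3·0.25 + 4·0.32 + 5·0.25
 = 0 + 0.75 + 1.28 + 1.25
 = 3.28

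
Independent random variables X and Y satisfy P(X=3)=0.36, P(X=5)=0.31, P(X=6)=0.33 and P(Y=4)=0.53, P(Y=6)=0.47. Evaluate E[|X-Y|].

1.3582

E[|X-Y|] = Σ_x Σ_y |x-y| · P(X=x)P(Y=y)
 = 1·0.1908 + 3·0.1692 + 1·0.1643 + 1·0.1457 + 2·0.1749 + 0·0.1551
 = 0.1908 + 0.5076 + 0.1643 + 0.1457 + 0.3498 + 0
 = 1.3582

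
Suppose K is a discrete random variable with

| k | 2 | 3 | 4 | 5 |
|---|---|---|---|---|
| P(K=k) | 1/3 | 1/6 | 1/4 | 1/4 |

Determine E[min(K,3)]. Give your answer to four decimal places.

2.6667

E[min(K,3)] = Σ min(k,3)·P(K=k)
 = 2·1/3 + 3·1/6 + 3·1/4 + 3·1/4
 = 2/3 + 1/2 + 3/4 + 3/4
 = 8/3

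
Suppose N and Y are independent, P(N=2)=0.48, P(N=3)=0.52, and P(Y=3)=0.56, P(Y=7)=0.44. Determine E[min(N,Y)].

E[min(N,Y)] = Σ_n Σ_y min(n,y) · P(N=n)P(Y=y)
 = 2·0.2688 + 2·0.2112 + 3·0.2912 + 3·0.2288
 = 0.5376 + 0.4224 + 0.8736 + 0.6864
 = 2.52

2.52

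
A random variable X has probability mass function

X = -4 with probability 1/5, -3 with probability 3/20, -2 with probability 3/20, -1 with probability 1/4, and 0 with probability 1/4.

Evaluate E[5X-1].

E[5X-1] = Σ (5x-1)·P(X=x)
 = (-21)·1/5 + (-16)·3/20 + (-11)·3/20 + (-6)·1/4 + (-1)·1/4
 = (-21/5) + (-12/5) + (-33/20) + (-3/2) + (-1/4)
 = -10

-10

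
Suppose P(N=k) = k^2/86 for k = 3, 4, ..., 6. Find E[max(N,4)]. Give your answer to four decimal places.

E[max(N,4)] = Σ max(n,4)·P(N=n)
 = 4·9/86 + 4·8/43 + 5·25/86 + 6·18/43
 = 18/43 + 32/43 + 125/86 + 108/43
 = 441/86

5.1279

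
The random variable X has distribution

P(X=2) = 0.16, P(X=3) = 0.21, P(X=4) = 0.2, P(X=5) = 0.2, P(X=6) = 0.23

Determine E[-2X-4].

E[-2X-4] = Σ (-2x-4)·P(X=x)
 = (-8)·0.16 + (-10)·0.21 + (-12)·0.2 + (-14)·0.2 + (-16)·0.23
 = (-1.28) + (-2.1) + (-2.4) + (-2.8) + (-3.68)
 = -12.26

-12.26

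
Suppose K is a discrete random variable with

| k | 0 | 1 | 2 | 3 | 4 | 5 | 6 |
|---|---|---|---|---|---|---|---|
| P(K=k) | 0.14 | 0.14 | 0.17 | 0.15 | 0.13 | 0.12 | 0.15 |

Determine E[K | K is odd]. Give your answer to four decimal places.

P(K is odd) = 0.14 + 0.15 + 0.12 = 0.41.
E[K | K is odd] = [1·0.14 + 3·0.15 + 5·0.12] / 0.41
 = 1.19 / 0.41
 = 119/41

2.9024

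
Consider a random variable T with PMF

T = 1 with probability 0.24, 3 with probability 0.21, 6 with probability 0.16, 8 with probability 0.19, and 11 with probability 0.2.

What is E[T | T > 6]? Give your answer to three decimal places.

9.538

P(T > 6) = 0.19 + 0.2 = 0.39.
E[T | T > 6] = [8·0.19 + 11·0.2] / 0.39
 = 3.72 / 0.39
 = 124/13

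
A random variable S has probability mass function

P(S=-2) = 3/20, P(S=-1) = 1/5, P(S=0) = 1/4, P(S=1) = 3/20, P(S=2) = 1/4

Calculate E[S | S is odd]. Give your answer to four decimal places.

-0.1429

P(S is odd) = 1/5 + 3/20 = 7/20.
E[S | S is odd] = [(-1)·1/5 + 1·3/20] / (7/20)
 = -1/20 / (7/20)
 = -1/7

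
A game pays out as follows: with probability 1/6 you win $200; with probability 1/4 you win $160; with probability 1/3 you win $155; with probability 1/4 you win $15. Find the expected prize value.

128.75

E[payout] = 200·1/6 + 160·1/4 + 155·1/3 + 15·1/4
 = 100/3 + 40 + 155/3 + 15/4
 = 515/4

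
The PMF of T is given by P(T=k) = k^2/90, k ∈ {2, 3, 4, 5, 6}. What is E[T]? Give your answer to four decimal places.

E[T] = Σ t·P(T=t)
 = 2·2/45 + 3·1/10 + 4·8/45 + 5·5/18 + 6·2/5
 = 4/45 + 3/10 + 32/45 + 25/18 + 12/5
 = 44/9

4.8889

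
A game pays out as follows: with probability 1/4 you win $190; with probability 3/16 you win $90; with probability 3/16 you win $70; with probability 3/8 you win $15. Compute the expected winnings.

83.125

E[payout] = 190·1/4 + 90·3/16 + 70·3/16 + 15·3/8
 = 95/2 + 135/8 + 105/8 + 45/8
 = 665/8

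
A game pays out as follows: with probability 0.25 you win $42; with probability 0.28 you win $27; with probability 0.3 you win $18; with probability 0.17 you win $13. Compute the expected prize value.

25.67

E[payout] = 42·0.25 + 27·0.28 + 18·0.3 + 13·0.17
 = 10.5 + 7.56 + 5.4 + 2.21
 = 25.67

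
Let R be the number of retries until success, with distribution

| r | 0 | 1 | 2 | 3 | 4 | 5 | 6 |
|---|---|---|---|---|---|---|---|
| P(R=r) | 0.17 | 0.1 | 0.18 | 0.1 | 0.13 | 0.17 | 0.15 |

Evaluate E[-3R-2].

E[-3R-2] = Σ (-3r-2)·P(R=r)
 = (-2)·0.17 + (-5)·0.1 + (-8)·0.18 + (-11)·0.1 + (-14)·0.13 + (-17)·0.17 + (-20)·0.15
 = (-0.34) + (-0.5) + (-1.44) + (-1.1) + (-1.82) + (-2.89) + (-3)
 = -11.09

-11.09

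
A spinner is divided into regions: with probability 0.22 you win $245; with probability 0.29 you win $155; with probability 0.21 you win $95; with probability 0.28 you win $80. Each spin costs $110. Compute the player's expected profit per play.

31.2

E[payout] = 245·0.22 + 155·0.29 + 95·0.21 + 80·0.28
 = 53.9 + 44.95 + 19.95 + 22.4
 = 141.2
Net = 141.2 - 110 = 31.2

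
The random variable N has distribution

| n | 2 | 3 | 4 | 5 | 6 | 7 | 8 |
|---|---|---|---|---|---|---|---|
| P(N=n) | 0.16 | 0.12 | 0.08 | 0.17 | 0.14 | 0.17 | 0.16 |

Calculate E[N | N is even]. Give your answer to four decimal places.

P(N is even) = 0.16 + 0.08 + 0.14 + 0.16 = 0.54.
E[N | N is even] = [2·0.16 + 4·0.08 + 6·0.14 + 8·0.16] / 0.54
 = 2.76 / 0.54
 = 46/9

5.1111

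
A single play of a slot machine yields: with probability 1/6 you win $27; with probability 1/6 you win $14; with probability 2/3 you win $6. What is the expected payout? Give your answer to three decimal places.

10.833

E[payout] = 27·1/6 + 14·1/6 + 6·2/3
 = 9/2 + 7/3 + 4
 = 65/6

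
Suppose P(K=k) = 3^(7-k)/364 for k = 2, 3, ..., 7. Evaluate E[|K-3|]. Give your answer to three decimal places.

0.827

E[|K-3|] = Σ |k-3|·P(K=k)
 = 1·243/364 + 0·81/364 + 1·27/364 + 2·9/364 + 3·3/364 + 4·1/364
 = 243/364 + 0 + 27/364 + 9/182 + 9/364 + 1/91
 = 43/52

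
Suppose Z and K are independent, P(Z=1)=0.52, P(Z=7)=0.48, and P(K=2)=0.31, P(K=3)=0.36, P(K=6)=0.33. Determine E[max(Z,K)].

E[max(Z,K)] = Σ_z Σ_k max(z,k) · P(Z=z)P(K=k)
 = 2·0.1612 + 3·0.1872 + 6·0.1716 + 7·0.1488 + 7·0.1728 + 7·0.1584
 = 0.3224 + 0.5616 + 1.0296 + 1.0416 + 1.2096 + 1.1088
 = 5.2736

5.2736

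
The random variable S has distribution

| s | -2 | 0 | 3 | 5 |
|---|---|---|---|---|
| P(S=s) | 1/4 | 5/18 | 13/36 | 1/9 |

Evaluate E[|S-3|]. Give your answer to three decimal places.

2.306

E[|S-3|] = Σ |s-3|·P(S=s)
 = 5·1/4 + 3·5/18 + 0·13/36 + 2·1/9
 = 5/4 + 5/6 + 0 + 2/9
 = 83/36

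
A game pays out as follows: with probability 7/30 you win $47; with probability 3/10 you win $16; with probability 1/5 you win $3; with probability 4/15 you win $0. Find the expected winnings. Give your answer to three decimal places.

E[payout] = 47·7/30 + 16·3/10 + 3·1/5 + 0·4/15
 = 329/30 + 24/5 + 3/5 + 0
 = 491/30

16.367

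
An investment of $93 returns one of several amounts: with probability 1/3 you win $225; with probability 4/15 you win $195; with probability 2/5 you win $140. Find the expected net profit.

E[payout] = 225·1/3 + 195·4/15 + 140·2/5
 = 75 + 52 + 56
 = 183
Net = 183 - 93 = 90

90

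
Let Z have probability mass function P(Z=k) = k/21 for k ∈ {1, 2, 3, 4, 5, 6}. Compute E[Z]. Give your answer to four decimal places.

E[Z] = Σ z·P(Z=z)
 = 1·1/21 + 2·2/21 + 3·1/7 + 4·4/21 + 5·5/21 + 6·2/7
 = 1/21 + 4/21 + 3/7 + 16/21 + 25/21 + 12/7
 = 13/3

4.3333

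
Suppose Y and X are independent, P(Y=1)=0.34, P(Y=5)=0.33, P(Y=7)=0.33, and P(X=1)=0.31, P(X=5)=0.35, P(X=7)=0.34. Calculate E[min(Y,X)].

E[min(Y,X)] = Σ_y Σ_x min(y,x) · P(Y=y)P(X=x)
 = 1·0.1054 + 1·0.119 + 1·0.1156 + 1·0.1023 + 5·0.1155 + 5·0.1122 + 1·0.1023 + 5·0.1155 + 7·0.1122
 = 0.1054 + 0.119 + 0.1156 + 0.1023 + 0.5775 + 0.561 + 0.1023 + 0.5775 + 0.7854
 = 3.046

3.046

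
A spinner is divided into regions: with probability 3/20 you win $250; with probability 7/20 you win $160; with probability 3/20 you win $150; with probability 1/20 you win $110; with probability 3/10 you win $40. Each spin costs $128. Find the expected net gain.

E[payout] = 250·3/20 + 160·7/20 + 150·3/20 + 110·1/20 + 40·3/10
 = 75/2 + 56 + 45/2 + 11/2 + 12
 = 267/2
Net = 267/2 - 128 = 11/2

5.5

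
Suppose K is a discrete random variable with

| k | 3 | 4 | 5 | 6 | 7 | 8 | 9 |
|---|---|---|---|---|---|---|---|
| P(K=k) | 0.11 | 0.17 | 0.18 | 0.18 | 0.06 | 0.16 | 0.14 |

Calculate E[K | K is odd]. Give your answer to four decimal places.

5.9388

P(K is odd) = 0.11 + 0.18 + 0.06 + 0.14 = 0.49.
E[K | K is odd] = [3·0.11 + 5·0.18 + 7·0.06 + 9·0.14] / 0.49
 = 2.91 / 0.49
 = 291/49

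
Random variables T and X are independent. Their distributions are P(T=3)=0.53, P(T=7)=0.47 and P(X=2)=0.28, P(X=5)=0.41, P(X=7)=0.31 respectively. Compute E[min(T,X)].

E[min(T,X)] = Σ_t Σ_x min(t,x) · P(T=t)P(X=x)
 = 2·0.1484 + 3·0.2173 + 3·0.1643 + 2·0.1316 + 5·0.1927 + 7·0.1457
 = 0.2968 + 0.6519 + 0.4929 + 0.2632 + 0.9635 + 1.0199
 = 3.6882

3.6882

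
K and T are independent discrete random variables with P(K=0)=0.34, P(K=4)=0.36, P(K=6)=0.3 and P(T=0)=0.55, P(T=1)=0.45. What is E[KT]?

1.458

E[KT] = Σ_k Σ_t kt · P(K=k)P(T=t)
 = 0·0.187 + 0·0.153 + 0·0.198 + 4·0.162 + 0·0.165 + 6·0.135
 = 0 + 0 + 0 + 0.648 + 0 + 0.81
 = 1.458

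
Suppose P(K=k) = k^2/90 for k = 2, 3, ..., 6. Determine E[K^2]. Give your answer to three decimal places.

25.267

E[K^2] = Σ k^2·P(K=k)
 = 4·2/45 + 9·1/10 + 16·8/45 + 25·5/18 + 36·2/5
 = 8/45 + 9/10 + 128/45 + 125/18 + 72/5
 = 379/15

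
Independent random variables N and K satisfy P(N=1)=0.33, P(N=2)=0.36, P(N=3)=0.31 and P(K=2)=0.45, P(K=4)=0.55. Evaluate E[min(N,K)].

E[min(N,K)] = Σ_n Σ_k min(n,k) · P(N=n)P(K=k)
 = 1·0.1485 + 1·0.1815 + 2·0.162 + 2·0.198 + 2·0.1395 + 3·0.1705
 = 0.1485 + 0.1815 + 0.324 + 0.396 + 0.279 + 0.5115
 = 1.8405

1.8405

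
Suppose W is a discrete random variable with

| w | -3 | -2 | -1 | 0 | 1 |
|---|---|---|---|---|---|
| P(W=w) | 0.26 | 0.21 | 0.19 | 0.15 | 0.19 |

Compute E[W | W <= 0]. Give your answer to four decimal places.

P(W <= 0) = 0.26 + 0.21 + 0.19 + 0.15 = 0.81.
E[W | W <= 0] = [(-3)·0.26 + (-2)·0.21 + (-1)·0.19 + 0·0.15] / 0.81
 = -1.39 / 0.81
 = -139/81

-1.7160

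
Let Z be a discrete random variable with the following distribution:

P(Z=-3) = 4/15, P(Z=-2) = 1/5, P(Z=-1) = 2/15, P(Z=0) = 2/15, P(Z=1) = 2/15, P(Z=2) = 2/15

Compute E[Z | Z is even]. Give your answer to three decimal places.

P(Z is even) = 1/5 + 2/15 + 2/15 = 7/15.
E[Z | Z is even] = [(-2)·1/5 + 0·2/15 + 2·2/15] / (7/15)
 = -2/15 / (7/15)
 = -2/7

-0.286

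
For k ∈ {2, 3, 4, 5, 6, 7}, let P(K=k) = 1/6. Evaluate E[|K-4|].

E[|K-4|] = Σ |k-4|·P(K=k)
 = 2·1/6 + 1·1/6 + 0·1/6 + 1·1/6 + 2·1/6 + 3·1/6
 = 1/3 + 1/6 + 0 + 1/6 + 1/3 + 1/2
 = 3/2

1.5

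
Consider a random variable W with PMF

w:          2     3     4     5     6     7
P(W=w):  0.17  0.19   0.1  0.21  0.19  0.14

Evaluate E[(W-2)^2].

9.02

E[(W-2)^2] = Σ (w-2)^2·P(W=w)
 = 0·0.17 + 1·0.19 + 4·0.1 + 9·0.21 + 16·0.19 + 25·0.14
 = 0 + 0.19 + 0.4 + 1.89 + 3.04 + 3.5
 = 9.02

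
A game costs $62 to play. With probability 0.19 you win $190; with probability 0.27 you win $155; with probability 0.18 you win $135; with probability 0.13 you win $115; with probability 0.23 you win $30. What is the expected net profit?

E[payout] = 190·0.19 + 155·0.27 + 135·0.18 + 115·0.13 + 30·0.23
 = 36.1 + 41.85 + 24.3 + 14.95 + 6.9
 = 124.1
Net = 124.1 - 62 = 62.1

62.1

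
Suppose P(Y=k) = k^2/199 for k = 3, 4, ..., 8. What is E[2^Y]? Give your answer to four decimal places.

E[2^Y] = Σ 2^y·P(Y=y)
 = 8·9/199 + 16·16/199 + 32·25/199 + 64·36/199 + 128·49/199 + 256·64/199
 = 72/199 + 256/199 + 800/199 + 2304/199 + 6272/199 + 16384/199
 = 26088/199

131.0955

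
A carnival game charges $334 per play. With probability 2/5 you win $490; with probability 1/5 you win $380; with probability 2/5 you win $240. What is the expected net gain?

E[payout] = 490·2/5 + 380·1/5 + 240·2/5
 = 196 + 76 + 96
 = 368
Net = 368 - 334 = 34

34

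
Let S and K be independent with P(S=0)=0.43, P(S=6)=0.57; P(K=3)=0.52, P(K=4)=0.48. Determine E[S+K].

6.9

E[S+K] = Σ_s Σ_k (s+k) · P(S=s)P(K=k)
 = 3·0.2236 + 4·0.2064 + 9·0.2964 + 10·0.2736
 = 0.6708 + 0.8256 + 2.6676 + 2.736
 = 6.9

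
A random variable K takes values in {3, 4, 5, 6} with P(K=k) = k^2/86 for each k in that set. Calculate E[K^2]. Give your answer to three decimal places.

E[K^2] = Σ k^2·P(K=k)
 = 9·9/86 + 16·8/43 + 25·25/86 + 36·18/43
 = 81/86 + 128/43 + 625/86 + 648/43
 = 1129/43

26.256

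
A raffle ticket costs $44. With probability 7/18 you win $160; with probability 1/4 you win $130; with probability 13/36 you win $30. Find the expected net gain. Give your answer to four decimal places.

61.5556

E[payout] = 160·7/18 + 130·1/4 + 30·13/36
 = 560/9 + 65/2 + 65/6
 = 950/9
Net = 950/9 - 44 = 554/9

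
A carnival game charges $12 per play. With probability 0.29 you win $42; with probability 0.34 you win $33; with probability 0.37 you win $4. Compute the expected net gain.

E[payout] = 42·0.29 + 33·0.34 + 4·0.37
 = 12.18 + 11.22 + 1.48
 = 24.88
Net = 24.88 - 12 = 12.88

12.88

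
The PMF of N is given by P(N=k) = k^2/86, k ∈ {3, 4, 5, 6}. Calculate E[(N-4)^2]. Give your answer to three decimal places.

2.070

E[(N-4)^2] = Σ (n-4)^2·P(N=n)
 = 1·9/86 + 0·8/43 + 1·25/86 + 4·18/43
 = 9/86 + 0 + 25/86 + 72/43
 = 89/43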